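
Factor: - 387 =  - 3^2 *43^1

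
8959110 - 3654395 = 5304715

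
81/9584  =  81/9584= 0.01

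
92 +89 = 181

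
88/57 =88/57 = 1.54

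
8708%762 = 326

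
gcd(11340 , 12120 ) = 60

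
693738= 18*38541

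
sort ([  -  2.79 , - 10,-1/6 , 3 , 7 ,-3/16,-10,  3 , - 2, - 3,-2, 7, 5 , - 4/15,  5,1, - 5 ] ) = [ - 10, - 10, - 5,-3, - 2.79 ,-2 ,-2, - 4/15,  -  3/16 , -1/6, 1,3,3,5, 5 , 7,  7 ] 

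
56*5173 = 289688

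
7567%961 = 840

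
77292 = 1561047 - 1483755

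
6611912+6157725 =12769637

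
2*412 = 824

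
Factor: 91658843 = 43^1*2131601^1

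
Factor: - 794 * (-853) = 2^1*397^1*853^1 = 677282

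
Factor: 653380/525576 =2^ ( - 1)*3^(-1 )*5^1* 7^1*13^1*61^( - 1 ) = 455/366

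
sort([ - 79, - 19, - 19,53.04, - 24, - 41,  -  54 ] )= [ - 79, - 54 ,-41, - 24, - 19, - 19,53.04 ] 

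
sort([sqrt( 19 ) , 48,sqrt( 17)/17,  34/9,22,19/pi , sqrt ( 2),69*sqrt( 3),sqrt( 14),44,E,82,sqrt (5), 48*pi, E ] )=[ sqrt ( 17) /17 , sqrt( 2),sqrt(5),E,E,sqrt( 14),34/9,sqrt( 19),19/pi,22,  44,48,82,69 * sqrt (3), 48 * pi ] 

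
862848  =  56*15408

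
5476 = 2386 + 3090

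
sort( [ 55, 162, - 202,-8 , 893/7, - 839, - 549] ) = [ - 839, - 549,-202, -8,55,893/7, 162] 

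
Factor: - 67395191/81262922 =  - 2^(-1 ) * 13^( - 1)*17^1* 3125497^( - 1)*3964423^1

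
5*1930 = 9650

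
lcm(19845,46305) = 138915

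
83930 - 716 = 83214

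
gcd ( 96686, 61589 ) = 1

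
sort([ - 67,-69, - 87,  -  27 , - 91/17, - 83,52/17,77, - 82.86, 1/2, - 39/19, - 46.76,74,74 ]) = [ - 87,-83,  -  82.86, - 69,  -  67, - 46.76,-27,-91/17,-39/19 , 1/2,52/17,74,74,77] 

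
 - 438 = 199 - 637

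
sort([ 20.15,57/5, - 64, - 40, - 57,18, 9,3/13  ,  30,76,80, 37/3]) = [ - 64, - 57, - 40,3/13, 9,  57/5, 37/3 , 18,20.15, 30, 76,80]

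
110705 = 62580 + 48125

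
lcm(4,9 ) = 36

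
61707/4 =15426 + 3/4 = 15426.75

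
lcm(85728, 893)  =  85728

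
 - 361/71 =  - 361/71 = - 5.08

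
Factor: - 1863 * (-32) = 2^5*3^4*23^1 = 59616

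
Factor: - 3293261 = -53^1*62137^1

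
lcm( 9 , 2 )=18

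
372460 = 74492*5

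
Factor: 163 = 163^1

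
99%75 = 24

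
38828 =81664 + -42836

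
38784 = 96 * 404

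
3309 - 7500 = -4191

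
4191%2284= 1907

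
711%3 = 0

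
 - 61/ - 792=61/792 = 0.08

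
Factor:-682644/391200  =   - 349/200  =  - 2^(- 3)*5^( - 2)*349^1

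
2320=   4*580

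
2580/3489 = 860/1163=   0.74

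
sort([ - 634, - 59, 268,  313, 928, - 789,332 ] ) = [ - 789 , - 634,-59,268,313,332,928 ] 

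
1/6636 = 1/6636 = 0.00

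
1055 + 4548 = 5603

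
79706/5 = 15941 + 1/5 = 15941.20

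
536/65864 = 67/8233 = 0.01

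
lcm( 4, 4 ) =4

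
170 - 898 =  - 728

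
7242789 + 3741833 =10984622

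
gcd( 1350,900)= 450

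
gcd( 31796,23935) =1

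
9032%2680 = 992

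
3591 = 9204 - 5613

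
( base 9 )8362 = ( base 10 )6131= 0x17f3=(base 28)7MR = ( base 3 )22102002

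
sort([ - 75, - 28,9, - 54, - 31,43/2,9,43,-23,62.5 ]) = [ - 75 ,  -  54, - 31, - 28,  -  23, 9, 9 , 43/2, 43,62.5 ]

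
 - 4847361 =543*(-8927 ) 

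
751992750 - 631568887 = 120423863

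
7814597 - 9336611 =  - 1522014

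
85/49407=85/49407 = 0.00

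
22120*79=1747480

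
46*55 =2530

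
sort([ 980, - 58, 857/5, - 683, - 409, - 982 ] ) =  [ - 982, - 683,-409, - 58, 857/5, 980]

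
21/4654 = 21/4654 = 0.00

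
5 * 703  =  3515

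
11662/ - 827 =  - 11662/827= -14.10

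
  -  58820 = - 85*692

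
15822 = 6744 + 9078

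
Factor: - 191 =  - 191^1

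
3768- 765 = 3003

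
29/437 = 29/437 = 0.07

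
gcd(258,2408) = 86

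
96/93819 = 32/31273 = 0.00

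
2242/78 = 28+29/39 = 28.74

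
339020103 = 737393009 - 398372906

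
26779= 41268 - 14489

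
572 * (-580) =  - 331760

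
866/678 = 433/339 = 1.28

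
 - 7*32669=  - 228683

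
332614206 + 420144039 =752758245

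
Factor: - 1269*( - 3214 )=2^1*3^3 * 47^1*1607^1=4078566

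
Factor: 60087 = 3^1*20029^1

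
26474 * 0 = 0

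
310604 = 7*44372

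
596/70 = 8 + 18/35 = 8.51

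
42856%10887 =10195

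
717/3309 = 239/1103 = 0.22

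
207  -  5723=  - 5516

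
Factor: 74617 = 29^1*31^1*83^1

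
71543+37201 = 108744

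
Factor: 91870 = 2^1*5^1*9187^1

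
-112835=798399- 911234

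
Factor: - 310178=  - 2^1*11^1*23^1*613^1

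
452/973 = 452/973 = 0.46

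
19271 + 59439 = 78710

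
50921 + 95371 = 146292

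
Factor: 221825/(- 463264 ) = - 2^( - 5)*5^2*19^1*31^( - 1)= - 475/992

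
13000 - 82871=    - 69871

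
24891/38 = 655+1/38 = 655.03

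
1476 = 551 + 925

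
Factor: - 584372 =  - 2^2 * 146093^1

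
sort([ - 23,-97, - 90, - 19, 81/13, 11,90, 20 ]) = [ - 97 , - 90,-23, - 19,81/13, 11, 20,  90 ] 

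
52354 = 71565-19211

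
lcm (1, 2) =2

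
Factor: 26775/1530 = 35/2 = 2^( - 1) * 5^1*7^1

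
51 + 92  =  143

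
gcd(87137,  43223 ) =1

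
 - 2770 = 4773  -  7543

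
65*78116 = 5077540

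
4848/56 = 86 + 4/7= 86.57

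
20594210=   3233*6370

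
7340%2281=497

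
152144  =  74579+77565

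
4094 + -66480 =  - 62386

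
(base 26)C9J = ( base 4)2002231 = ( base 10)8365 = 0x20AD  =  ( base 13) 3A66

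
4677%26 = 23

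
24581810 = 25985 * 946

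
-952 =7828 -8780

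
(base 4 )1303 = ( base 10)115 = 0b1110011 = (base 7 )223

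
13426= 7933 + 5493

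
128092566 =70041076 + 58051490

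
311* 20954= 6516694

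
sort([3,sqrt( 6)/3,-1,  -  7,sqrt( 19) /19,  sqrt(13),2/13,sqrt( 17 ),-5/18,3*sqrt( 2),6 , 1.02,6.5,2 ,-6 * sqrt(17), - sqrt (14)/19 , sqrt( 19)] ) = [ - 6*sqrt (17), - 7,-1,-5/18 , - sqrt( 14 )/19,2/13,sqrt( 19) /19, sqrt(6)/3,1.02, 2, 3, sqrt(13) , sqrt( 17),3*sqrt(2 ) , sqrt(19),6, 6.5] 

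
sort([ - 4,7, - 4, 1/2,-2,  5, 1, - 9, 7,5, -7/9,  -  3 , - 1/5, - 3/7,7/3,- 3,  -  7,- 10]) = [  -  10, - 9, - 7,-4,- 4,-3, - 3,  -  2, - 7/9,  -  3/7, - 1/5, 1/2, 1, 7/3, 5, 5 , 7 , 7]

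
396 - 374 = 22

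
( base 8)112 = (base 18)42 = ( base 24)32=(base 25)2O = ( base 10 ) 74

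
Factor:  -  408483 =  - 3^5*41^2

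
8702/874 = 9 + 22/23 = 9.96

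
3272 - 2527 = 745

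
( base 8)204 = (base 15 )8c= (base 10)132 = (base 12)B0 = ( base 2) 10000100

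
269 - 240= 29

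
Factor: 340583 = 340583^1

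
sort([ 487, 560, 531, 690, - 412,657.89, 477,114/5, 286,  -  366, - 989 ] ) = [-989, - 412,-366, 114/5,286, 477, 487,531, 560, 657.89, 690 ] 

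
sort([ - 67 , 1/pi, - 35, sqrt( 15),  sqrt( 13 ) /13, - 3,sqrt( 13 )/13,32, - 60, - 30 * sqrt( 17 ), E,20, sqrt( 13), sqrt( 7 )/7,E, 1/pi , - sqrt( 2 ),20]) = [ - 30  *sqrt(17 ), - 67, - 60, - 35, - 3, - sqrt (2 ), sqrt( 13)/13, sqrt( 13 )/13,1/pi,1/pi,sqrt( 7 )/7, E,E,sqrt( 13),sqrt(15),20,20,32]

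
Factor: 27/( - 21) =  - 3^2 *7^ ( - 1) = - 9/7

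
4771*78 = 372138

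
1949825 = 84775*23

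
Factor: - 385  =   - 5^1*7^1*11^1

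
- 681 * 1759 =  - 1197879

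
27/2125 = 27/2125 =0.01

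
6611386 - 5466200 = 1145186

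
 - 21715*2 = - 43430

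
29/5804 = 29/5804 = 0.00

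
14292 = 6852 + 7440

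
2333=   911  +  1422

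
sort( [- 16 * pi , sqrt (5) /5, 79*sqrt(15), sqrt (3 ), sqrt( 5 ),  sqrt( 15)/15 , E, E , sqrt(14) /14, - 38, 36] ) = [ - 16 * pi,  -  38, sqrt (15)/15, sqrt(14) /14, sqrt( 5)/5, sqrt(3), sqrt( 5),  E,  E, 36,79*sqrt (15) ] 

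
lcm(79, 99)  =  7821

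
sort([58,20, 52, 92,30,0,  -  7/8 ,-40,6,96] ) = [ - 40,-7/8,0,6,20,  30, 52,58,92, 96 ] 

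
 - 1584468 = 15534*( - 102)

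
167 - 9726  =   - 9559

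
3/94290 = 1/31430   =  0.00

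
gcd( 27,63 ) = 9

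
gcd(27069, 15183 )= 21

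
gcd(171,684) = 171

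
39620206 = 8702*4553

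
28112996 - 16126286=11986710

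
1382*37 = 51134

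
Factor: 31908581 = 19^1*1069^1*1571^1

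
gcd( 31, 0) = 31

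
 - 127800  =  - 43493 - 84307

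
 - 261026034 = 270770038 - 531796072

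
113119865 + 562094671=675214536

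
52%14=10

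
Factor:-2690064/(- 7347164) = 2^2 * 3^3*11^( - 1 )*13^1 *37^(  -  1)*479^1*4513^( - 1 )  =  672516/1836791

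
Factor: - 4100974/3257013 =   -  2^1*3^( - 1) * 17^( - 1)*63863^( - 1) * 2050487^1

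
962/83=962/83 = 11.59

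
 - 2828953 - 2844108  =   - 5673061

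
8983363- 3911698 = 5071665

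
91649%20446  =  9865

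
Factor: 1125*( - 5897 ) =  - 6634125 = -3^2*5^3*5897^1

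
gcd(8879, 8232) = 1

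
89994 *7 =629958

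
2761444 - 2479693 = 281751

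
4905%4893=12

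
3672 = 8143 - 4471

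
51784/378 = 136  +  188/189=136.99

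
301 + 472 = 773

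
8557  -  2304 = 6253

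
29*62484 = 1812036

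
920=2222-1302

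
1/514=1/514 = 0.00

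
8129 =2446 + 5683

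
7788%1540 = 88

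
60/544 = 15/136=0.11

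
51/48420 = 17/16140 = 0.00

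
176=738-562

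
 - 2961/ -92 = 2961/92 = 32.18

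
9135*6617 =60446295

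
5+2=7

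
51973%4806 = 3913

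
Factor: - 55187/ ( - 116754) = 2^ ( - 1)*3^( - 1)*61^ ( - 1 )*173^1  =  173/366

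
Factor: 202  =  2^1 * 101^1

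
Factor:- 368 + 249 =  - 7^1*17^1 = - 119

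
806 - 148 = 658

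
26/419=26/419 = 0.06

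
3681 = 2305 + 1376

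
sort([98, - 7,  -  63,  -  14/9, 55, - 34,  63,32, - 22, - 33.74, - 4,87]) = [ - 63, - 34, - 33.74, - 22, - 7,-4, - 14/9, 32, 55, 63, 87, 98 ]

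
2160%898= 364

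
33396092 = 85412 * 391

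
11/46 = 11/46=0.24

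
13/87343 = 13/87343 = 0.00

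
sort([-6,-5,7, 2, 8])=[ - 6, - 5, 2,7, 8]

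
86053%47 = 43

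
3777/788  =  3777/788 = 4.79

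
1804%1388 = 416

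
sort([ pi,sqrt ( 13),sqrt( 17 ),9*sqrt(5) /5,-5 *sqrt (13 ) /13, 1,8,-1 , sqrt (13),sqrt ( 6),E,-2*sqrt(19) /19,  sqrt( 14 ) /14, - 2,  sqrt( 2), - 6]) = [ - 6,- 2,  -  5*sqrt(13)/13, - 1 , - 2*sqrt(19 ) /19,sqrt( 14 )/14 , 1,sqrt(2 ),sqrt(6),E, pi, sqrt( 13 ),sqrt(13), 9*sqrt( 5 ) /5,sqrt( 17) , 8 ] 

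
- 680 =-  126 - 554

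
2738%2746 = 2738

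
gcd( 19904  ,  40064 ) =64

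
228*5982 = 1363896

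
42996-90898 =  - 47902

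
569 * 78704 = 44782576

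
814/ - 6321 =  - 814/6321 = - 0.13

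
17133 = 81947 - 64814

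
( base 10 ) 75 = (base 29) 2H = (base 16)4b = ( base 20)3f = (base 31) 2d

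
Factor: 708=2^2 * 3^1*59^1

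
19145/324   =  59  +  29/324 = 59.09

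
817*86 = 70262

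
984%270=174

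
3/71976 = 1/23992 = 0.00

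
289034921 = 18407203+270627718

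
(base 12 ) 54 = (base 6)144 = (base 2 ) 1000000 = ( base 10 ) 64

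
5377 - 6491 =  - 1114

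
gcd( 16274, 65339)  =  1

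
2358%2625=2358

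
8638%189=133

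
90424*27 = 2441448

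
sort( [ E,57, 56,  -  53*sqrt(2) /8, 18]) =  [ - 53 * sqrt( 2) /8,E, 18,56,57]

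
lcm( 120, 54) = 1080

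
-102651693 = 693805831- 796457524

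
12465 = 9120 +3345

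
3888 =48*81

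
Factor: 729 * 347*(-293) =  - 3^6*293^1*347^1  =  -74118159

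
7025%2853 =1319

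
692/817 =692/817 = 0.85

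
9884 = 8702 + 1182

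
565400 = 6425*88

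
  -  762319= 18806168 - 19568487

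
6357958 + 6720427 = 13078385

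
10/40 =1/4 = 0.25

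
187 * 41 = 7667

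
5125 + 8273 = 13398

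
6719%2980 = 759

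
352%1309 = 352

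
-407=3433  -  3840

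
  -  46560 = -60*776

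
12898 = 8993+3905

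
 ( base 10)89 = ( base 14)65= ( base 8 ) 131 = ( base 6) 225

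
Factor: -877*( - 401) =351677 =401^1*877^1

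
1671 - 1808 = - 137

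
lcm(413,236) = 1652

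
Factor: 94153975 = 5^2*31^2 *3919^1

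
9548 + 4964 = 14512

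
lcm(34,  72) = 1224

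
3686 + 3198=6884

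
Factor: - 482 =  - 2^1 *241^1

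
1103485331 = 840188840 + 263296491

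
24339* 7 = 170373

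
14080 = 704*20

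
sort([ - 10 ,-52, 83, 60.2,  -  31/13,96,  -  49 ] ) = [ - 52,-49, -10,- 31/13,  60.2, 83, 96 ] 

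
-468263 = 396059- 864322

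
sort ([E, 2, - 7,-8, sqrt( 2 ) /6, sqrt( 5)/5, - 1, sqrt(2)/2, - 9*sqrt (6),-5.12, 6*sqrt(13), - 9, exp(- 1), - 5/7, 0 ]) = [-9*sqrt(6), - 9, - 8, - 7, - 5.12, - 1, - 5/7, 0,sqrt(2 ) /6,exp(-1 ), sqrt(5)/5,sqrt(2)/2 , 2, E,6*sqrt(13)]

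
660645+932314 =1592959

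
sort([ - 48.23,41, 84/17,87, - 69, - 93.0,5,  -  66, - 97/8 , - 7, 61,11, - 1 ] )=[-93.0, - 69, - 66 , - 48.23, - 97/8,- 7, - 1,84/17,5, 11,41,61,  87 ]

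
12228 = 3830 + 8398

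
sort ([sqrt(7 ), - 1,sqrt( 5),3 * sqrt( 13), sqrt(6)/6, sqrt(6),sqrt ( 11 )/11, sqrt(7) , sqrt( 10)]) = [ - 1 , sqrt(11)/11 , sqrt(6) /6 , sqrt( 5) , sqrt(6), sqrt(7), sqrt( 7),sqrt( 10) , 3* sqrt( 13)]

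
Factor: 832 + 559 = 13^1 * 107^1= 1391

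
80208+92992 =173200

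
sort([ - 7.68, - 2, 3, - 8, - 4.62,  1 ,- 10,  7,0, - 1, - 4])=[ - 10, - 8 , - 7.68, - 4.62, - 4, - 2 ,  -  1,0,1,3, 7] 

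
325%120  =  85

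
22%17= 5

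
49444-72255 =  - 22811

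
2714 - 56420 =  - 53706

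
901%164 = 81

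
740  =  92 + 648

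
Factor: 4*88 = 2^5 * 11^1 = 352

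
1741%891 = 850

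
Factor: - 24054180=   -  2^2 * 3^1*5^1*400903^1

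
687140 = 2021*340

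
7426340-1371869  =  6054471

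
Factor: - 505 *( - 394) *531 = 2^1 * 3^2*5^1*59^1 * 101^1*197^1 = 105653070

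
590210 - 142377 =447833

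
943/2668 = 41/116 = 0.35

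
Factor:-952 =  - 2^3*7^1 * 17^1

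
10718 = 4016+6702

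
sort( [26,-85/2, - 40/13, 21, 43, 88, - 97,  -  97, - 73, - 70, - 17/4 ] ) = [ - 97, - 97, -73, - 70,  -  85/2, -17/4, - 40/13, 21,  26 , 43,88 ] 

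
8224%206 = 190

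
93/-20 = -5+7/20 = -4.65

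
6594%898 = 308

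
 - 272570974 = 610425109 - 882996083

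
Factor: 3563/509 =7^1 = 7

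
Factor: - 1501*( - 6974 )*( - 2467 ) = - 2^1*11^1*  19^1*79^1*317^1*2467^1 = - 25824491858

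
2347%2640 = 2347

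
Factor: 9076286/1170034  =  29^( - 1)*20173^ ( - 1 ) *4538143^1 = 4538143/585017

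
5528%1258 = 496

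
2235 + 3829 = 6064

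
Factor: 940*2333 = 2193020 = 2^2*5^1*47^1*2333^1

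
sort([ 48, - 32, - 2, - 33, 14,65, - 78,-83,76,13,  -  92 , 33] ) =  [-92,-83, - 78,- 33 , - 32, - 2, 13,14, 33, 48,65,  76 ] 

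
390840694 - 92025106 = 298815588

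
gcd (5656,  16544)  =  8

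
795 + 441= 1236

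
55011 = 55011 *1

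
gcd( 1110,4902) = 6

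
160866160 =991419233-830553073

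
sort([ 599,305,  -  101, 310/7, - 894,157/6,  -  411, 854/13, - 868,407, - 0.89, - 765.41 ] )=[ - 894,-868 , - 765.41  , - 411, - 101, - 0.89,157/6, 310/7,854/13 , 305, 407, 599 ] 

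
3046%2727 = 319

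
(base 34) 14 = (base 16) 26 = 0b100110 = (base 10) 38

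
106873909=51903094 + 54970815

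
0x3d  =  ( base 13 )49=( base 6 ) 141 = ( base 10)61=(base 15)41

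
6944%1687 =196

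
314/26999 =314/26999 = 0.01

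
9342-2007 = 7335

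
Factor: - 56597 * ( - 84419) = 4777862143= 29^1 *41^1*71^1 * 56597^1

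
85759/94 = 85759/94 = 912.33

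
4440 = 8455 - 4015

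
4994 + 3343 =8337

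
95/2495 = 19/499 =0.04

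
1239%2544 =1239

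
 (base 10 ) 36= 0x24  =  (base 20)1G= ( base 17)22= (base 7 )51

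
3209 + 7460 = 10669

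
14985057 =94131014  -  79145957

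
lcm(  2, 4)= 4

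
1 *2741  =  2741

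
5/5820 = 1/1164 = 0.00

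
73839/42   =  1758 + 1/14 = 1758.07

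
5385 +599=5984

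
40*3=120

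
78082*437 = 34121834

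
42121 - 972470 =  - 930349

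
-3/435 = -1 + 144/145  =  - 0.01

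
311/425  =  311/425 = 0.73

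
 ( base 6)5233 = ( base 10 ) 1173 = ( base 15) 533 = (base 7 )3264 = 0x495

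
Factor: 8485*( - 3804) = - 2^2*3^1*5^1*317^1*1697^1 = -  32276940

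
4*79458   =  317832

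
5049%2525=2524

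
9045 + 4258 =13303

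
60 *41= 2460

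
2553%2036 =517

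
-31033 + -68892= - 99925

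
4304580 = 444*9695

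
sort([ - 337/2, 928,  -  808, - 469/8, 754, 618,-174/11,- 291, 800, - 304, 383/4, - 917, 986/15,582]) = [  -  917,-808,-304, -291, - 337/2,-469/8, - 174/11, 986/15, 383/4,582, 618,754,800,928 ]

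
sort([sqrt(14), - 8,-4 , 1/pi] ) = [ - 8, - 4, 1/pi , sqrt(14)] 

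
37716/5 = 37716/5= 7543.20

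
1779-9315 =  - 7536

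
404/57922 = 202/28961=0.01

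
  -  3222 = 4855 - 8077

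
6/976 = 3/488 = 0.01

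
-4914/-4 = 2457/2 = 1228.50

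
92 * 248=22816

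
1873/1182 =1873/1182 = 1.58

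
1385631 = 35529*39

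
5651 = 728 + 4923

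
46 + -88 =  - 42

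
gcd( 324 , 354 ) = 6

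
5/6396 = 5/6396= 0.00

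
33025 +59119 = 92144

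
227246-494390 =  -267144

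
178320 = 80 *2229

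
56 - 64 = -8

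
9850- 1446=8404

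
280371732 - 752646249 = - 472274517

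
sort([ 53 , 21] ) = [ 21, 53 ] 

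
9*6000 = 54000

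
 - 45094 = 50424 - 95518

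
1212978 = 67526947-66313969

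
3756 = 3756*1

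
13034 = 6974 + 6060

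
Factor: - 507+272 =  - 5^1*47^1 = - 235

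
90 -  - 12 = 102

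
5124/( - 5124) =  - 1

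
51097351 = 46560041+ 4537310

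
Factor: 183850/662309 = 2^1*5^2*3677^1*662309^( - 1)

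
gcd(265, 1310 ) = 5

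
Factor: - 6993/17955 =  - 37/95  =  - 5^(-1)*19^( - 1)*37^1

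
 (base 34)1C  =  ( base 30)1g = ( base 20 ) 26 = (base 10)46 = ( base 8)56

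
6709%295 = 219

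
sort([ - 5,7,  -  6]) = [-6, - 5,7 ]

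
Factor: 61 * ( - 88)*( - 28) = 150304= 2^5 * 7^1 * 11^1*61^1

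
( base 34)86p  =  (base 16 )2505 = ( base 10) 9477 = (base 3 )111000000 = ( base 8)22405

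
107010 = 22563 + 84447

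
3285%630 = 135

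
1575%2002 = 1575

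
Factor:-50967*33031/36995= -240498711/5285 = -3^2*5^(- 1)*7^(-1 )*17^1 * 29^1*67^1* 151^( - 1 )*809^1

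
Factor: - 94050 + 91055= - 5^1*599^1 = - 2995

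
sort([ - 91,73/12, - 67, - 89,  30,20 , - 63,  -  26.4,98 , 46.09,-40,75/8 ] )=[ - 91, - 89, - 67, - 63, - 40, - 26.4, 73/12,75/8, 20 , 30, 46.09,98] 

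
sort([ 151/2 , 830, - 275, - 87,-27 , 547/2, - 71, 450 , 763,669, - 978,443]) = [  -  978 , -275,-87, - 71,-27, 151/2 , 547/2, 443, 450, 669 , 763,  830]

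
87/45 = 29/15 = 1.93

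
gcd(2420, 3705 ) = 5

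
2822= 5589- 2767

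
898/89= 898/89=10.09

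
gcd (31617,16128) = 9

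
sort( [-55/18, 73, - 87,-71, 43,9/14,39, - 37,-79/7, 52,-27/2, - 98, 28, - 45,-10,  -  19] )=[ - 98,-87,- 71, - 45 , - 37 ,-19, - 27/2, - 79/7, - 10,- 55/18,9/14, 28, 39,  43, 52, 73 ] 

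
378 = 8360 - 7982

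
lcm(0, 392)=0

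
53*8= 424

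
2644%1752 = 892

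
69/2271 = 23/757 = 0.03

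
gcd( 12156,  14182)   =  2026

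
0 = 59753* 0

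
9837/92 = 106 + 85/92=106.92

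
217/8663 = 217/8663= 0.03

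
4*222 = 888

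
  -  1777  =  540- 2317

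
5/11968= 5/11968 = 0.00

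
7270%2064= 1078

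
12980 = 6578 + 6402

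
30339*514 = 15594246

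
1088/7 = 1088/7  =  155.43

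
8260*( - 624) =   -  5154240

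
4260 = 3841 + 419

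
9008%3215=2578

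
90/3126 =15/521  =  0.03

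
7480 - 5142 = 2338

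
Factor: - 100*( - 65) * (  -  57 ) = -2^2  *3^1*5^3* 13^1*19^1  =  - 370500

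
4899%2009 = 881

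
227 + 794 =1021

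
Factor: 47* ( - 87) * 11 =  - 44979 =-3^1*11^1*29^1*47^1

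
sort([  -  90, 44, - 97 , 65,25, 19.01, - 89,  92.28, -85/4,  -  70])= [ - 97, - 90,  -  89, - 70, - 85/4,19.01, 25, 44, 65,92.28]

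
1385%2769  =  1385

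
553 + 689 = 1242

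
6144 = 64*96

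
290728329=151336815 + 139391514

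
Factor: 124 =2^2*31^1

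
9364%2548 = 1720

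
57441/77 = 745  +  76/77 = 745.99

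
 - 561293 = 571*( - 983)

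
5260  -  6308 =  - 1048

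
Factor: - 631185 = -3^1*5^1* 29^1*1451^1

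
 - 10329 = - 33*313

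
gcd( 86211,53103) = 93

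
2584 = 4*646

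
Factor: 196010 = 2^1*5^1*17^1*1153^1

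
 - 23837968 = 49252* ( - 484) 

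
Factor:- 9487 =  - 53^1*179^1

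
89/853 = 89/853 = 0.10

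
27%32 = 27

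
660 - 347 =313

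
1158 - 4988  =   - 3830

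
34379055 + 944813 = 35323868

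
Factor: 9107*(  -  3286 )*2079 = -2^1*3^3*7^2*11^1*31^1*53^1*1301^1 = - 62215326558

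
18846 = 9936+8910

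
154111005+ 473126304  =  627237309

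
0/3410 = 0=0.00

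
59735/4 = 14933 + 3/4 = 14933.75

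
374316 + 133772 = 508088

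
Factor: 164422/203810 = 359/445 = 5^ ( -1)*89^( - 1)*359^1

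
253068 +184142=437210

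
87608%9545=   1703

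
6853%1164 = 1033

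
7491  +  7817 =15308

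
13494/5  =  2698+4/5 = 2698.80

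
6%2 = 0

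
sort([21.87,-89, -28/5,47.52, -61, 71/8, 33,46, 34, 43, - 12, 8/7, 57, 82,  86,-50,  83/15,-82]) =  [ - 89, -82,-61,-50,-12, - 28/5, 8/7 , 83/15,71/8, 21.87, 33, 34,43,  46, 47.52,57,  82, 86]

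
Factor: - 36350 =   -  2^1*5^2*727^1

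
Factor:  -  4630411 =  - 1499^1*3089^1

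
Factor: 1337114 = 2^1 * 271^1*2467^1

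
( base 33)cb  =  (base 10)407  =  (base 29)e1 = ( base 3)120002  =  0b110010111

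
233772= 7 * 33396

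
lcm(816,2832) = 48144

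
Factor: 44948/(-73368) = -2^( -1)*3^ ( - 2 )* 17^1*661^1*1019^(-1) = -11237/18342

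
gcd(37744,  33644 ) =4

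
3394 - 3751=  -357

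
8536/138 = 61 + 59/69  =  61.86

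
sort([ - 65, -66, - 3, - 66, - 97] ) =[ - 97, - 66, - 66 ,-65, - 3]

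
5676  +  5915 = 11591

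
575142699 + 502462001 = 1077604700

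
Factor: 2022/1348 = 2^(-1)*3^1 = 3/2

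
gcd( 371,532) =7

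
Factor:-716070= - 2^1*3^1* 5^1*23869^1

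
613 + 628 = 1241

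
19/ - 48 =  - 1 + 29/48= -  0.40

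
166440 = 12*13870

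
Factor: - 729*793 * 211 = -3^6*13^1*61^1*211^1 = - 121978467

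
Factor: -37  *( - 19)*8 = 5624 = 2^3*19^1*37^1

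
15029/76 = 791/4 = 197.75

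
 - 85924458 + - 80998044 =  - 166922502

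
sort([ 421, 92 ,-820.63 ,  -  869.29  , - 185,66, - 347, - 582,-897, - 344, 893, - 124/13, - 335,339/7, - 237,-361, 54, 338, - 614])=[ - 897, -869.29, - 820.63, - 614, - 582 , - 361, - 347, -344, - 335,-237 , - 185, - 124/13,  339/7 , 54, 66,92, 338, 421, 893] 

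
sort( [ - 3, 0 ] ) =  [ - 3,0 ]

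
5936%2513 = 910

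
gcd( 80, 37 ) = 1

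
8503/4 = 8503/4 = 2125.75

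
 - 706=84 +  - 790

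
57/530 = 57/530 = 0.11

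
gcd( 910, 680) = 10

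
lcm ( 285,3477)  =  17385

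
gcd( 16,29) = 1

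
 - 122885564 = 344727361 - 467612925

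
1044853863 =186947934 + 857905929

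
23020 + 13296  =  36316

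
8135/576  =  14+71/576= 14.12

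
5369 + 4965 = 10334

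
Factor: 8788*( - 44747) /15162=  -  2^1 * 3^ ( - 1)*7^(-1)*13^3*19^( - 2)*29^1*1543^1 = -  196618318/7581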